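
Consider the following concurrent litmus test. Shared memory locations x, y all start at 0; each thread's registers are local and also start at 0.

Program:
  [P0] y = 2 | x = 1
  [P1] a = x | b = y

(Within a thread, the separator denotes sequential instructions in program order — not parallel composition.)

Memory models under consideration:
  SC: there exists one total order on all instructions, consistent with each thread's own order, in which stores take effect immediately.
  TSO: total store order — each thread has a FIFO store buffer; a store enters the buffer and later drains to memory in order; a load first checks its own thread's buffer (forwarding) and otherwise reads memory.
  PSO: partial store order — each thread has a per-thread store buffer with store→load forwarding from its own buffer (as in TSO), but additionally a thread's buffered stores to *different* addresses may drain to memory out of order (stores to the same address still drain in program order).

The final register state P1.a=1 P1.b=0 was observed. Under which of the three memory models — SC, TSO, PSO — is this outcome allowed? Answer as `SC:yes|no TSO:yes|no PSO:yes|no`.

outcome vector order: (P1.a,P1.b)
SC: 3 outcomes — {0/0; 0/2; 1/2}
TSO: 3 outcomes — {0/0; 0/2; 1/2}
PSO: 4 outcomes — {0/0; 0/2; 1/0; 1/2}
target 1/0 ∈ {PSO}

SC:no TSO:no PSO:yes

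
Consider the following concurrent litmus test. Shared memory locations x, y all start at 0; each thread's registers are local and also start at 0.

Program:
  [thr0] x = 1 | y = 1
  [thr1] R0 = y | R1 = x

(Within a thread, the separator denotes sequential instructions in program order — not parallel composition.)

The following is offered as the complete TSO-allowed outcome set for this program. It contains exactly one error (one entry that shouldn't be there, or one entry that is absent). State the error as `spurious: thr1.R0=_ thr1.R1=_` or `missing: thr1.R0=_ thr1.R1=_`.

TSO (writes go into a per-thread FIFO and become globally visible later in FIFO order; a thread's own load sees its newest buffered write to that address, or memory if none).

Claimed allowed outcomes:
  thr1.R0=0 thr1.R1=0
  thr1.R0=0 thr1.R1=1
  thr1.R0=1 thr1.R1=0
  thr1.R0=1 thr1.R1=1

spurious: thr1.R0=1 thr1.R1=0

outcome vector order: (thr1.R0,thr1.R1)
[TSO] allowed = {(0,0); (0,1); (1,1)}
claimed∖TSO = {(1,0)}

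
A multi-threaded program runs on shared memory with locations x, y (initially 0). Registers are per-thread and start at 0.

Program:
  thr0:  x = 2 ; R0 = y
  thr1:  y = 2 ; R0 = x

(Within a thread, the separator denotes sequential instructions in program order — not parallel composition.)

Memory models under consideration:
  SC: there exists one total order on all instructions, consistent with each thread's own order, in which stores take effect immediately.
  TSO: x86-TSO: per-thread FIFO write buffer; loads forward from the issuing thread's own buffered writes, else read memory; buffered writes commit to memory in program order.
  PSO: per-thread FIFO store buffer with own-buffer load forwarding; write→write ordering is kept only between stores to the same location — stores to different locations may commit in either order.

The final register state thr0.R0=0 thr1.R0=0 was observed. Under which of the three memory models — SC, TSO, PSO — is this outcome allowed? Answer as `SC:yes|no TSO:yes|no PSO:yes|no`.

outcome vector order: (thr0.R0,thr1.R0)
SC (3): 02 20 22
TSO (4): 00 02 20 22
PSO (4): 00 02 20 22
target 00 ∈ {TSO,PSO}

SC:no TSO:yes PSO:yes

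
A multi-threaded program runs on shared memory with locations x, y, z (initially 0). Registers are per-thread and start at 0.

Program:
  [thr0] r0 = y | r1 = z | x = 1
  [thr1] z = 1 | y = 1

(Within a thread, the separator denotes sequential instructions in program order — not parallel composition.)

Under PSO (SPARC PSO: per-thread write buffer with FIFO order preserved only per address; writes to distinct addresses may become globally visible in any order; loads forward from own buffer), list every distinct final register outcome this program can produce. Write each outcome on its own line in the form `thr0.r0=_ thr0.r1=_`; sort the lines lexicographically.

outcome vector order: (thr0.r0,thr0.r1)
|PSO outcomes| = 4

thr0.r0=0 thr0.r1=0
thr0.r0=0 thr0.r1=1
thr0.r0=1 thr0.r1=0
thr0.r0=1 thr0.r1=1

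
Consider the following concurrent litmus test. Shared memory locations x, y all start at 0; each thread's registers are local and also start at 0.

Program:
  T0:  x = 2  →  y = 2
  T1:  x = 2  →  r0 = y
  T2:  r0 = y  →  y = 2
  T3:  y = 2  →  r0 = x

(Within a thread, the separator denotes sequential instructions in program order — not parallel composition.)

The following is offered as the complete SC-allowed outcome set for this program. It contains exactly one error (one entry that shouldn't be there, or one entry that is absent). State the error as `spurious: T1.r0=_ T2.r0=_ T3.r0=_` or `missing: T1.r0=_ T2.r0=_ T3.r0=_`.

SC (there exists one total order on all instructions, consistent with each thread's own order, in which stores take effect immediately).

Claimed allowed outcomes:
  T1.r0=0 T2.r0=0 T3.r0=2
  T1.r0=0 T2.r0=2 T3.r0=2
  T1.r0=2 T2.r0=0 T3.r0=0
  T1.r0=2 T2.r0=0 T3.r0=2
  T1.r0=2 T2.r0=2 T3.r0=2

outcome vector order: (T1.r0,T2.r0,T3.r0)
under SC → <0 0 2>, <0 2 2>, <2 0 0>, <2 0 2>, <2 2 0>, <2 2 2>
SC∖claimed = {<2 2 0>}

missing: T1.r0=2 T2.r0=2 T3.r0=0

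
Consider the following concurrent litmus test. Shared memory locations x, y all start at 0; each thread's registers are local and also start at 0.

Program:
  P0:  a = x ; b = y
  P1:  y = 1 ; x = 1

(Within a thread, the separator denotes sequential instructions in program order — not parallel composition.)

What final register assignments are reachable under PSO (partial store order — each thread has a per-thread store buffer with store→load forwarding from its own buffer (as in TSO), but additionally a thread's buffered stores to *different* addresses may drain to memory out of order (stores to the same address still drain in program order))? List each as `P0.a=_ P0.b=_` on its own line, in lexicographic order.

P0.a=0 P0.b=0
P0.a=0 P0.b=1
P0.a=1 P0.b=0
P0.a=1 P0.b=1

outcome vector order: (P0.a,P0.b)
|PSO outcomes| = 4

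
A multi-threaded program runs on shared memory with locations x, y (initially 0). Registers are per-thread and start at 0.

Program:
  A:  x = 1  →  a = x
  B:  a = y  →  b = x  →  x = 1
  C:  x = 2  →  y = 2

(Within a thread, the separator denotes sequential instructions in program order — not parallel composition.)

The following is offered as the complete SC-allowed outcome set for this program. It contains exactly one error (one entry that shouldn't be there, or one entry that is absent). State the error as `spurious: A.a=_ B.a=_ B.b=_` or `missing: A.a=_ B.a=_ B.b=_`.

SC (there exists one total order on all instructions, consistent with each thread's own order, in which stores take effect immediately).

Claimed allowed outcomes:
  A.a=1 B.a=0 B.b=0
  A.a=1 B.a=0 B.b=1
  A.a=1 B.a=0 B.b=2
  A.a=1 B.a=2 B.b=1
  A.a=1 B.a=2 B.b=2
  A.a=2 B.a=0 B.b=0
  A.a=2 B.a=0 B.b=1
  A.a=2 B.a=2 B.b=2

outcome vector order: (A.a,B.a,B.b)
[SC] allowed = {(1,0,0) (1,0,1) (1,0,2) (1,2,1) (1,2,2) (2,0,0) (2,0,1) (2,0,2) (2,2,2)}
SC∖claimed = {(2,0,2)}

missing: A.a=2 B.a=0 B.b=2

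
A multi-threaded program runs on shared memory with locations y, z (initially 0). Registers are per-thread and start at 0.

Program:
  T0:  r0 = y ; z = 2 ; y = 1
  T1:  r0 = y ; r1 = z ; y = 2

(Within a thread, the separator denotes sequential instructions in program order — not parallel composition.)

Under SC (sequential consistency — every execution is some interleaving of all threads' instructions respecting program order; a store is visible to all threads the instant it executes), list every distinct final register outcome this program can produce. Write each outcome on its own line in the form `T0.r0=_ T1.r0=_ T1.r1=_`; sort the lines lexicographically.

outcome vector order: (T0.r0,T1.r0,T1.r1)
|SC outcomes| = 4

T0.r0=0 T1.r0=0 T1.r1=0
T0.r0=0 T1.r0=0 T1.r1=2
T0.r0=0 T1.r0=1 T1.r1=2
T0.r0=2 T1.r0=0 T1.r1=0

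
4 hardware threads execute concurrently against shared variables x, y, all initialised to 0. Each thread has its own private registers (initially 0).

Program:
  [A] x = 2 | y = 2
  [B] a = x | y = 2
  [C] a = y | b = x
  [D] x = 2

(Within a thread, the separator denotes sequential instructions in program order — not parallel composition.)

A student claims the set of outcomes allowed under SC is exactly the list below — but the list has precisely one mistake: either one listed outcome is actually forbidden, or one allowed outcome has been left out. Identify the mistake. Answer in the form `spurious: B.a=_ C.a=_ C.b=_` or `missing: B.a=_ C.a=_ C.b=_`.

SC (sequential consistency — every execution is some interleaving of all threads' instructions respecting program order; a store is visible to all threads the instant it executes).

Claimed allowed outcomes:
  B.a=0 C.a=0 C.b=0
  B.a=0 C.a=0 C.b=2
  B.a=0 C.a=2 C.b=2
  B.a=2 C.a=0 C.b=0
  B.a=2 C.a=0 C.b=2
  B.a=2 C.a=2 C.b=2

missing: B.a=0 C.a=2 C.b=0

outcome vector order: (B.a,C.a,C.b)
SC (7): 0/0/0; 0/0/2; 0/2/0; 0/2/2; 2/0/0; 2/0/2; 2/2/2
SC∖claimed = {0/2/0}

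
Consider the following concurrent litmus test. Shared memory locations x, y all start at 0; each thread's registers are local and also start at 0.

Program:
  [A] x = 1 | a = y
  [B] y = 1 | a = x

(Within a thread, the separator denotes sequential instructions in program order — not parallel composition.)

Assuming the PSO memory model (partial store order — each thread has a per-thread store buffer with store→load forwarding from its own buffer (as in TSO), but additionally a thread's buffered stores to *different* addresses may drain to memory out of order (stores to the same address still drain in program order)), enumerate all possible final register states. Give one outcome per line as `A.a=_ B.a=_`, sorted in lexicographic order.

outcome vector order: (A.a,B.a)
|PSO outcomes| = 4

A.a=0 B.a=0
A.a=0 B.a=1
A.a=1 B.a=0
A.a=1 B.a=1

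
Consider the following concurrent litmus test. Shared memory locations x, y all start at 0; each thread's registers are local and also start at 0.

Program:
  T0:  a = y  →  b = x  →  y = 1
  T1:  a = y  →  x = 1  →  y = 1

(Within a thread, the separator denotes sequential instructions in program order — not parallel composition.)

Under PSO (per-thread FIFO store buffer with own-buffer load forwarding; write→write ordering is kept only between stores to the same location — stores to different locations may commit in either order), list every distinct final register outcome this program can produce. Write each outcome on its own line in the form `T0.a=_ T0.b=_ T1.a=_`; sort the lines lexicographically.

outcome vector order: (T0.a,T0.b,T1.a)
|PSO outcomes| = 5

T0.a=0 T0.b=0 T1.a=0
T0.a=0 T0.b=0 T1.a=1
T0.a=0 T0.b=1 T1.a=0
T0.a=1 T0.b=0 T1.a=0
T0.a=1 T0.b=1 T1.a=0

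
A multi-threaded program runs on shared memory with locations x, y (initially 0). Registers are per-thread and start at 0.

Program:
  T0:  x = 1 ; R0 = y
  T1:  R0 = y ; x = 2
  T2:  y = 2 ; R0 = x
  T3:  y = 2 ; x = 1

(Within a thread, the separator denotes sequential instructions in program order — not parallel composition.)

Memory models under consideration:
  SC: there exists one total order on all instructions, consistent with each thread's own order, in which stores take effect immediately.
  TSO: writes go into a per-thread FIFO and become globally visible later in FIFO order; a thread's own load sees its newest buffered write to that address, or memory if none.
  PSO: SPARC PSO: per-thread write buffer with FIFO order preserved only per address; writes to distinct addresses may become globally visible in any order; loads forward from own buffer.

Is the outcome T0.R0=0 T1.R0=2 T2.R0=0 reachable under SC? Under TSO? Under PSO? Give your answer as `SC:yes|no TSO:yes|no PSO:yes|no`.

outcome vector order: (T0.R0,T1.R0,T2.R0)
[SC] allowed = {0/0/1, 0/0/2, 0/2/1, 0/2/2, 2/0/0, 2/0/1, 2/0/2, 2/2/0, 2/2/1, 2/2/2}
[TSO] allowed = {0/0/0, 0/0/1, 0/0/2, 0/2/0, 0/2/1, 0/2/2, 2/0/0, 2/0/1, 2/0/2, 2/2/0, 2/2/1, 2/2/2}
[PSO] allowed = {0/0/0, 0/0/1, 0/0/2, 0/2/0, 0/2/1, 0/2/2, 2/0/0, 2/0/1, 2/0/2, 2/2/0, 2/2/1, 2/2/2}
target 0/2/0 ∈ {TSO,PSO}

SC:no TSO:yes PSO:yes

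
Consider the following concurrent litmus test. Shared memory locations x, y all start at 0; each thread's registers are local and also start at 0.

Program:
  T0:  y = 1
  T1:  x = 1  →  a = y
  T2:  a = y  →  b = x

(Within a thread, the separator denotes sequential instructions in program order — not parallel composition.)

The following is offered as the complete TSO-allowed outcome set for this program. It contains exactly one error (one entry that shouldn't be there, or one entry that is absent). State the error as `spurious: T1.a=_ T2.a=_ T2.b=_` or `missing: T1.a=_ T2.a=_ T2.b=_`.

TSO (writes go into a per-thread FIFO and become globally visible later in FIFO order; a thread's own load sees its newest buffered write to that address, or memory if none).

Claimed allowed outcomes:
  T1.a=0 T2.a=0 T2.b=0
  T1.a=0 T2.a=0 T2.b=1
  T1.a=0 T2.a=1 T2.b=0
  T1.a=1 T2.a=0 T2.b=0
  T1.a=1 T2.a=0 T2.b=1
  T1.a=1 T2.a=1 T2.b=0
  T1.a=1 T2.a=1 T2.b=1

outcome vector order: (T1.a,T2.a,T2.b)
TSO (8): 000 001 010 011 100 101 110 111
TSO∖claimed = {011}

missing: T1.a=0 T2.a=1 T2.b=1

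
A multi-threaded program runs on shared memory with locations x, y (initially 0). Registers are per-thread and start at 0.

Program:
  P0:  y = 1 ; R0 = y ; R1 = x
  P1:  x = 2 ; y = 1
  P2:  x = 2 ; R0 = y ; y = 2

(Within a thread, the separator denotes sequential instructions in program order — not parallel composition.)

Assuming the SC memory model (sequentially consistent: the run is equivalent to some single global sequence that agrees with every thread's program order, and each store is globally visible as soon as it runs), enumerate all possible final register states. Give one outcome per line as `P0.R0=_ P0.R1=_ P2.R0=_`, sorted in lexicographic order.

P0.R0=1 P0.R1=0 P2.R0=1
P0.R0=1 P0.R1=2 P2.R0=0
P0.R0=1 P0.R1=2 P2.R0=1
P0.R0=2 P0.R1=2 P2.R0=0
P0.R0=2 P0.R1=2 P2.R0=1

outcome vector order: (P0.R0,P0.R1,P2.R0)
|SC outcomes| = 5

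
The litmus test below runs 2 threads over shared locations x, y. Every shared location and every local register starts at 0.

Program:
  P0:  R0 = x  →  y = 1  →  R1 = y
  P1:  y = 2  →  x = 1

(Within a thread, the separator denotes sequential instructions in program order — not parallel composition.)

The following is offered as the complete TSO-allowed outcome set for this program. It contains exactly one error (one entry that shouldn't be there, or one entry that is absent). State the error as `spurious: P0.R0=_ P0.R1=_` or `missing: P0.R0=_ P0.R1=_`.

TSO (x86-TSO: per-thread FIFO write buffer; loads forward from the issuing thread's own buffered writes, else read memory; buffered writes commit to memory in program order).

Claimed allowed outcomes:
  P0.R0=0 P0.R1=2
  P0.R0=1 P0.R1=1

outcome vector order: (P0.R0,P0.R1)
TSO: 3 outcomes — {01, 02, 11}
TSO∖claimed = {01}

missing: P0.R0=0 P0.R1=1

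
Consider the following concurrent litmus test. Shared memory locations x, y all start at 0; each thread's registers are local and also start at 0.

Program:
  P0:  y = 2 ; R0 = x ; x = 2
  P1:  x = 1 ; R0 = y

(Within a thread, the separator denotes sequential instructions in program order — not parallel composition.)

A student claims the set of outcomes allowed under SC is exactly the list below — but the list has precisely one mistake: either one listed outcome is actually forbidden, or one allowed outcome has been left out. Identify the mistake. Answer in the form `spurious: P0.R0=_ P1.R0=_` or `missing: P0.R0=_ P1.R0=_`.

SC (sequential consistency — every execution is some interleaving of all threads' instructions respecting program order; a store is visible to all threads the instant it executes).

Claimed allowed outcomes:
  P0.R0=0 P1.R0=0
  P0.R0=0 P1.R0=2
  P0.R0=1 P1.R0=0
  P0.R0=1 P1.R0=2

spurious: P0.R0=0 P1.R0=0

outcome vector order: (P0.R0,P1.R0)
SC (3): 0/2 1/0 1/2
claimed∖SC = {0/0}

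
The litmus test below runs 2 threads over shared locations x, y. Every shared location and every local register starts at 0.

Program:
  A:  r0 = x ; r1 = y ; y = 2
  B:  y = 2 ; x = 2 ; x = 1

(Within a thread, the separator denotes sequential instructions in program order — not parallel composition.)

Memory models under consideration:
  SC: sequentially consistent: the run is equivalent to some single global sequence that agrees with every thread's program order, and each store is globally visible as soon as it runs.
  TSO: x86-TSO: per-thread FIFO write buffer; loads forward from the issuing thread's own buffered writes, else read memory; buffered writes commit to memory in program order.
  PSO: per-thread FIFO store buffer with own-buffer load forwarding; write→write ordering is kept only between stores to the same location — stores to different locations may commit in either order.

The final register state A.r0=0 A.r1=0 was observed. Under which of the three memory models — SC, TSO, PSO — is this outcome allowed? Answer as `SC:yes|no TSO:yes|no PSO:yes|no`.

SC:yes TSO:yes PSO:yes

outcome vector order: (A.r0,A.r1)
[SC] allowed = {0/0; 0/2; 1/2; 2/2}
[TSO] allowed = {0/0; 0/2; 1/2; 2/2}
[PSO] allowed = {0/0; 0/2; 1/0; 1/2; 2/0; 2/2}
target 0/0 ∈ {SC,TSO,PSO}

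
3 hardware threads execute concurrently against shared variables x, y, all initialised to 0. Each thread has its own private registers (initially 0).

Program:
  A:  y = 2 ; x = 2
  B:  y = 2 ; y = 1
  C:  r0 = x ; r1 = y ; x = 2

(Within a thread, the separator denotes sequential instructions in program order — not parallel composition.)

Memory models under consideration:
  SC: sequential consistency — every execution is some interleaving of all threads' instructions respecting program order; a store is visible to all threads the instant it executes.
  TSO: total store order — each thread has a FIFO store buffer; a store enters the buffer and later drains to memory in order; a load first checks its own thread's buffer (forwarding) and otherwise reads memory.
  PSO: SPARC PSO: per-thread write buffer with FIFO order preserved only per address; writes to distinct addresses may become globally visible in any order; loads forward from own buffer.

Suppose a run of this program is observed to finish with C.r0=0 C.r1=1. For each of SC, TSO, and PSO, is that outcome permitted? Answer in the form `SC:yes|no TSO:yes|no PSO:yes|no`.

outcome vector order: (C.r0,C.r1)
under SC → <0 0>; <0 1>; <0 2>; <2 1>; <2 2>
under TSO → <0 0>; <0 1>; <0 2>; <2 1>; <2 2>
under PSO → <0 0>; <0 1>; <0 2>; <2 0>; <2 1>; <2 2>
target <0 1> ∈ {SC,TSO,PSO}

SC:yes TSO:yes PSO:yes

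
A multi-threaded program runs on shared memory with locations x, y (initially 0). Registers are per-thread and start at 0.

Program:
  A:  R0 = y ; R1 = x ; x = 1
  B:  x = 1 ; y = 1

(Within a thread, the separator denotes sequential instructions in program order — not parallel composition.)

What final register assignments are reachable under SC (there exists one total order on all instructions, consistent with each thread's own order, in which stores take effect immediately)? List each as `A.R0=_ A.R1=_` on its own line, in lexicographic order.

A.R0=0 A.R1=0
A.R0=0 A.R1=1
A.R0=1 A.R1=1

outcome vector order: (A.R0,A.R1)
|SC outcomes| = 3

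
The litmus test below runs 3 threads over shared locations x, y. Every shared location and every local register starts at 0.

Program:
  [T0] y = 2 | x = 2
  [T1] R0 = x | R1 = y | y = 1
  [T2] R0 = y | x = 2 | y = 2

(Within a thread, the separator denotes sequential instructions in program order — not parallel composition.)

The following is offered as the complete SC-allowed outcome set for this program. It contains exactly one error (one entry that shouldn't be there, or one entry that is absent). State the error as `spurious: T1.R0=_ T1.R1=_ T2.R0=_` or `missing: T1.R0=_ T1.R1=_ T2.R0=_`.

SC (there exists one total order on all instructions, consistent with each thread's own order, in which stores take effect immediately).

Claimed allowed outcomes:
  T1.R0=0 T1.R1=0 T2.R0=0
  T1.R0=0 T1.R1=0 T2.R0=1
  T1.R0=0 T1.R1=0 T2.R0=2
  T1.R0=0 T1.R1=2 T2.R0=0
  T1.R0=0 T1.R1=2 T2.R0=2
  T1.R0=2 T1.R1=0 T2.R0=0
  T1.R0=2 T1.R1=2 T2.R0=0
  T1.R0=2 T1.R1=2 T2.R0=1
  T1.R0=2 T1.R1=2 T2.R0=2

outcome vector order: (T1.R0,T1.R1,T2.R0)
[SC] allowed = {000 001 002 020 021 022 200 220 221 222}
SC∖claimed = {021}

missing: T1.R0=0 T1.R1=2 T2.R0=1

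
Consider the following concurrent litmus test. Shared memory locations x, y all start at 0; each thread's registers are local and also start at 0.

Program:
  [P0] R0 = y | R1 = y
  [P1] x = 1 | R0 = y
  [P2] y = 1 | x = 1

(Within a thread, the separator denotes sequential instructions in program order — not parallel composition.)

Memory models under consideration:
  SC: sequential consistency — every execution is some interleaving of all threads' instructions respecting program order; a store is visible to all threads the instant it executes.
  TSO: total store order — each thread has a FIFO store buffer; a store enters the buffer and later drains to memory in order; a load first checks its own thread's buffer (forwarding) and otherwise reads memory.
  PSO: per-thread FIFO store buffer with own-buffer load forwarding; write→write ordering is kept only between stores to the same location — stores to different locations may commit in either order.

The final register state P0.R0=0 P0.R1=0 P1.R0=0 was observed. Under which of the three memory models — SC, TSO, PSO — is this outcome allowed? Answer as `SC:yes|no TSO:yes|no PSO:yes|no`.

outcome vector order: (P0.R0,P0.R1,P1.R0)
SC (6): <0 0 0> <0 0 1> <0 1 0> <0 1 1> <1 1 0> <1 1 1>
TSO (6): <0 0 0> <0 0 1> <0 1 0> <0 1 1> <1 1 0> <1 1 1>
PSO (6): <0 0 0> <0 0 1> <0 1 0> <0 1 1> <1 1 0> <1 1 1>
target <0 0 0> ∈ {SC,TSO,PSO}

SC:yes TSO:yes PSO:yes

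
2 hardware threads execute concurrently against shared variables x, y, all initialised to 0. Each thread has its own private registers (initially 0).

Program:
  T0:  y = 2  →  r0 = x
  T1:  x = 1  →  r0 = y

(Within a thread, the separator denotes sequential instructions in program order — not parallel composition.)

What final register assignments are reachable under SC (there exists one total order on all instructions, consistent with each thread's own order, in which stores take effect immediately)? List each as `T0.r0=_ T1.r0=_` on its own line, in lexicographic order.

outcome vector order: (T0.r0,T1.r0)
|SC outcomes| = 3

T0.r0=0 T1.r0=2
T0.r0=1 T1.r0=0
T0.r0=1 T1.r0=2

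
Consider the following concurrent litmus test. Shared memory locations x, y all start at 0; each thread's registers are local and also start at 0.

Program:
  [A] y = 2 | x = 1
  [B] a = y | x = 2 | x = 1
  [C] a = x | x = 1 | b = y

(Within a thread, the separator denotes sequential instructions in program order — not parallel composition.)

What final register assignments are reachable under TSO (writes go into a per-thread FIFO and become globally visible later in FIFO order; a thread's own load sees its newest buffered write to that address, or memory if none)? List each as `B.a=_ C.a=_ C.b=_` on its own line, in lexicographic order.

B.a=0 C.a=0 C.b=0
B.a=0 C.a=0 C.b=2
B.a=0 C.a=1 C.b=0
B.a=0 C.a=1 C.b=2
B.a=0 C.a=2 C.b=0
B.a=0 C.a=2 C.b=2
B.a=2 C.a=0 C.b=0
B.a=2 C.a=0 C.b=2
B.a=2 C.a=1 C.b=2
B.a=2 C.a=2 C.b=2

outcome vector order: (B.a,C.a,C.b)
|TSO outcomes| = 10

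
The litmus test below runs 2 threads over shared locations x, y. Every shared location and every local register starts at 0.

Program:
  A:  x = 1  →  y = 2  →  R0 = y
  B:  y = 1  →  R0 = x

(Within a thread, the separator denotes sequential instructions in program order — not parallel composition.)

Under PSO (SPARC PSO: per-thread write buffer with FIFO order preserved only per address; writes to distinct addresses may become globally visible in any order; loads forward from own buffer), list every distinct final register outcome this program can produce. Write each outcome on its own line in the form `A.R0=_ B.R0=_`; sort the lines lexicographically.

A.R0=1 B.R0=0
A.R0=1 B.R0=1
A.R0=2 B.R0=0
A.R0=2 B.R0=1

outcome vector order: (A.R0,B.R0)
|PSO outcomes| = 4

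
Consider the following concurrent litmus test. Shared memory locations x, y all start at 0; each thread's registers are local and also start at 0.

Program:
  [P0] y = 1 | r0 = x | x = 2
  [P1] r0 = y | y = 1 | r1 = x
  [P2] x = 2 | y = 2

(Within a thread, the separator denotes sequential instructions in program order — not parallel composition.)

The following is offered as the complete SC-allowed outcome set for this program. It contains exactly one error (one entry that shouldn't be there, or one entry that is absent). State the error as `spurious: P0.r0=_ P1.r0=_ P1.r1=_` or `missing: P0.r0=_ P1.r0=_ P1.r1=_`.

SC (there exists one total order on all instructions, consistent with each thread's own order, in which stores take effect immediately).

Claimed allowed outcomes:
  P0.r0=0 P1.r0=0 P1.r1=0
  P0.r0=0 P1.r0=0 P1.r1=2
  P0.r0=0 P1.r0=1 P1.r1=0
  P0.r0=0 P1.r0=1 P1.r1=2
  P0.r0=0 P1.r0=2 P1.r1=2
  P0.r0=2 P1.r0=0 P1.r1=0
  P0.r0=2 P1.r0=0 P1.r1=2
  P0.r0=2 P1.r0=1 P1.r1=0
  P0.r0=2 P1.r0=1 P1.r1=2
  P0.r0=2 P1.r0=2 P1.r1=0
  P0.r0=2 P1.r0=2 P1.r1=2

spurious: P0.r0=2 P1.r0=2 P1.r1=0

outcome vector order: (P0.r0,P1.r0,P1.r1)
[SC] allowed = {0/0/0; 0/0/2; 0/1/0; 0/1/2; 0/2/2; 2/0/0; 2/0/2; 2/1/0; 2/1/2; 2/2/2}
claimed∖SC = {2/2/0}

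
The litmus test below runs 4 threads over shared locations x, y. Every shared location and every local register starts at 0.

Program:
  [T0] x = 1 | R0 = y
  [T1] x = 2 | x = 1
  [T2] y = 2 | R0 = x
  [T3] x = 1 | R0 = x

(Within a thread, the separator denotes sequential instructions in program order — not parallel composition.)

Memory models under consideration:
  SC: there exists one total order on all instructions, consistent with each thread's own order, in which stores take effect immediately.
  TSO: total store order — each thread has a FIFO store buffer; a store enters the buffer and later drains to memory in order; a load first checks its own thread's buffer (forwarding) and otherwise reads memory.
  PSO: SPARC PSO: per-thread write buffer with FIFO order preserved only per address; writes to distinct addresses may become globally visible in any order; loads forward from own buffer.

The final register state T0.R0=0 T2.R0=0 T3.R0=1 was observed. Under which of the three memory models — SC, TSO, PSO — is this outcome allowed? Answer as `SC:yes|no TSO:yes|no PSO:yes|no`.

outcome vector order: (T0.R0,T2.R0,T3.R0)
[SC] allowed = {(0,1,1), (0,1,2), (0,2,1), (0,2,2), (2,0,1), (2,0,2), (2,1,1), (2,1,2), (2,2,1), (2,2,2)}
[TSO] allowed = {(0,0,1), (0,0,2), (0,1,1), (0,1,2), (0,2,1), (0,2,2), (2,0,1), (2,0,2), (2,1,1), (2,1,2), (2,2,1), (2,2,2)}
[PSO] allowed = {(0,0,1), (0,0,2), (0,1,1), (0,1,2), (0,2,1), (0,2,2), (2,0,1), (2,0,2), (2,1,1), (2,1,2), (2,2,1), (2,2,2)}
target (0,0,1) ∈ {TSO,PSO}

SC:no TSO:yes PSO:yes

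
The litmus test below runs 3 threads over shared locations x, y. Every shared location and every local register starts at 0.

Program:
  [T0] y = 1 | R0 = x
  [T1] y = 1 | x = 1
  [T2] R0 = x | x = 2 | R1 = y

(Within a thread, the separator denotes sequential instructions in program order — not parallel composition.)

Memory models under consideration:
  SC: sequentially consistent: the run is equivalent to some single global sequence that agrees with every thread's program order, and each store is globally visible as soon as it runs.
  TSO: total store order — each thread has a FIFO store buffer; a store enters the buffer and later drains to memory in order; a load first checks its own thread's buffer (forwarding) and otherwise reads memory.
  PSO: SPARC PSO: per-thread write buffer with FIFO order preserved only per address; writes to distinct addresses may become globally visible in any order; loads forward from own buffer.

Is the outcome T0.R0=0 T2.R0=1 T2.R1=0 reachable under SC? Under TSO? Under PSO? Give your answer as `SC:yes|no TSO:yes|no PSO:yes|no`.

SC:no TSO:no PSO:yes

outcome vector order: (T0.R0,T2.R0,T2.R1)
SC: 8 outcomes — {0/0/1; 0/1/1; 1/0/0; 1/0/1; 1/1/1; 2/0/0; 2/0/1; 2/1/1}
TSO: 9 outcomes — {0/0/0; 0/0/1; 0/1/1; 1/0/0; 1/0/1; 1/1/1; 2/0/0; 2/0/1; 2/1/1}
PSO: 12 outcomes — {0/0/0; 0/0/1; 0/1/0; 0/1/1; 1/0/0; 1/0/1; 1/1/0; 1/1/1; 2/0/0; 2/0/1; 2/1/0; 2/1/1}
target 0/1/0 ∈ {PSO}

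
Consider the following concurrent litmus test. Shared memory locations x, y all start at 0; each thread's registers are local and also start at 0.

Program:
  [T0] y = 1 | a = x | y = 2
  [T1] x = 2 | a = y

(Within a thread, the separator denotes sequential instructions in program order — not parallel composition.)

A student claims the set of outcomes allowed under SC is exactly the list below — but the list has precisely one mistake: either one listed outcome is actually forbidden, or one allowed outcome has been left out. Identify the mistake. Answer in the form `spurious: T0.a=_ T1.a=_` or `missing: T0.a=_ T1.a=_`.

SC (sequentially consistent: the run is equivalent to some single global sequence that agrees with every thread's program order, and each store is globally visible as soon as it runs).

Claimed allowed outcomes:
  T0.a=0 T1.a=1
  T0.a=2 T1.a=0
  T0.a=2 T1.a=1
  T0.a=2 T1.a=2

missing: T0.a=0 T1.a=2

outcome vector order: (T0.a,T1.a)
SC (5): 01; 02; 20; 21; 22
SC∖claimed = {02}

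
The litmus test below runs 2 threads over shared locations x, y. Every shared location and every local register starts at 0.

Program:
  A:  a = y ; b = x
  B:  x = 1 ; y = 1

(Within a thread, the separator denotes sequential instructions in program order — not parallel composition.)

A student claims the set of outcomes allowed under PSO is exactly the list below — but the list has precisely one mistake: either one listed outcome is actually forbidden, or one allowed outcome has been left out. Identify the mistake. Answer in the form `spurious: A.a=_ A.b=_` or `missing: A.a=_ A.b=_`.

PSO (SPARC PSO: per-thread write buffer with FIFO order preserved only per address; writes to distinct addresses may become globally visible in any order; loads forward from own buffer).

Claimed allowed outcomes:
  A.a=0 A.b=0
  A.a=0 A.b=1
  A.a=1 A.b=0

outcome vector order: (A.a,A.b)
[PSO] allowed = {0/0 0/1 1/0 1/1}
PSO∖claimed = {1/1}

missing: A.a=1 A.b=1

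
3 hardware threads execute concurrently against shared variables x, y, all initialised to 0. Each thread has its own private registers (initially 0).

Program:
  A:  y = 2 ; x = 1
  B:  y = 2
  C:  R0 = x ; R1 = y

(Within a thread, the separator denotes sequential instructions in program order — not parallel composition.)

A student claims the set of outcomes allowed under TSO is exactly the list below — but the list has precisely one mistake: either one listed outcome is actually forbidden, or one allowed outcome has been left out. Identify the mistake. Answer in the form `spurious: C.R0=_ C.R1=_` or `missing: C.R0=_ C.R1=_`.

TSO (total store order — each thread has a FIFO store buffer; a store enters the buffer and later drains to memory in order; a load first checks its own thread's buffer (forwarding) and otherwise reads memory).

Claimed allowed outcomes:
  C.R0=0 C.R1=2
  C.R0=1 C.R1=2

missing: C.R0=0 C.R1=0

outcome vector order: (C.R0,C.R1)
under TSO → 00; 02; 12
TSO∖claimed = {00}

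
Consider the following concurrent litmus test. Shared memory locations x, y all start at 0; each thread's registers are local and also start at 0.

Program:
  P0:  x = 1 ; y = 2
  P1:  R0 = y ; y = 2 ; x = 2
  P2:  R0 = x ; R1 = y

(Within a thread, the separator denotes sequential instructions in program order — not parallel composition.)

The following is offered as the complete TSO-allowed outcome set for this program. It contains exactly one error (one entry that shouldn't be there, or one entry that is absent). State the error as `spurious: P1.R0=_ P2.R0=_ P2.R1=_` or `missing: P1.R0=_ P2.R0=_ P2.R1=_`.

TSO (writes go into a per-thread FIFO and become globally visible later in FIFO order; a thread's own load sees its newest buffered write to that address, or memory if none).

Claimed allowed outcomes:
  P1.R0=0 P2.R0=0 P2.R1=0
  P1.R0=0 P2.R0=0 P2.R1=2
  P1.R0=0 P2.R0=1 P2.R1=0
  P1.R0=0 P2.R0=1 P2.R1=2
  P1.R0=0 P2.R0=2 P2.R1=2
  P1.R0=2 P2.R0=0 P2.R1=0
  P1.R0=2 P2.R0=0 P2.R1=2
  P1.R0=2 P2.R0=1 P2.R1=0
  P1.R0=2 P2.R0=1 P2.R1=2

outcome vector order: (P1.R0,P2.R0,P2.R1)
TSO (10): (0,0,0), (0,0,2), (0,1,0), (0,1,2), (0,2,2), (2,0,0), (2,0,2), (2,1,0), (2,1,2), (2,2,2)
TSO∖claimed = {(2,2,2)}

missing: P1.R0=2 P2.R0=2 P2.R1=2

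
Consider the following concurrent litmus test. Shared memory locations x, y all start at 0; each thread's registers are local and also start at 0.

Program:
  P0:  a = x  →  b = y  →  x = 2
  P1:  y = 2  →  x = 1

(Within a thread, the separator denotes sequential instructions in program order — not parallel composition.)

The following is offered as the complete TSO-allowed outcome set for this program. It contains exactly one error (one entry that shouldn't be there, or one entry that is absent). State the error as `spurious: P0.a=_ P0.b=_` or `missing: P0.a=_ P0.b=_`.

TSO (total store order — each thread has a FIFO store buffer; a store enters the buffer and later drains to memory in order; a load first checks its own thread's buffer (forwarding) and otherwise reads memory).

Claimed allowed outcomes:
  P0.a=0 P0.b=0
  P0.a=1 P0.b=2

missing: P0.a=0 P0.b=2

outcome vector order: (P0.a,P0.b)
TSO (3): (0,0); (0,2); (1,2)
TSO∖claimed = {(0,2)}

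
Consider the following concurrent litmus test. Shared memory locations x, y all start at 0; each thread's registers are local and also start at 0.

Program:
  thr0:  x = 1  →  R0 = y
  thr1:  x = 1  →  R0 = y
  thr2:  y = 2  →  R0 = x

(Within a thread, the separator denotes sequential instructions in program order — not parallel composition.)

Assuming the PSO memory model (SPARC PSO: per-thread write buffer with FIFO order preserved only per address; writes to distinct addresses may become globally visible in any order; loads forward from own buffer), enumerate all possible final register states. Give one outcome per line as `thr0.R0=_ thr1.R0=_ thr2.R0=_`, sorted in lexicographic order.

outcome vector order: (thr0.R0,thr1.R0,thr2.R0)
|PSO outcomes| = 8

thr0.R0=0 thr1.R0=0 thr2.R0=0
thr0.R0=0 thr1.R0=0 thr2.R0=1
thr0.R0=0 thr1.R0=2 thr2.R0=0
thr0.R0=0 thr1.R0=2 thr2.R0=1
thr0.R0=2 thr1.R0=0 thr2.R0=0
thr0.R0=2 thr1.R0=0 thr2.R0=1
thr0.R0=2 thr1.R0=2 thr2.R0=0
thr0.R0=2 thr1.R0=2 thr2.R0=1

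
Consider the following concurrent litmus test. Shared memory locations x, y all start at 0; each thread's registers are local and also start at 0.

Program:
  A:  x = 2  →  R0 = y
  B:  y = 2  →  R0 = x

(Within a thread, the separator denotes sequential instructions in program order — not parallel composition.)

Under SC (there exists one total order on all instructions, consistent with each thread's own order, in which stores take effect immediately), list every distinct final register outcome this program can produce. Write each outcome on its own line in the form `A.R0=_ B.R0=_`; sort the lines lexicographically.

outcome vector order: (A.R0,B.R0)
|SC outcomes| = 3

A.R0=0 B.R0=2
A.R0=2 B.R0=0
A.R0=2 B.R0=2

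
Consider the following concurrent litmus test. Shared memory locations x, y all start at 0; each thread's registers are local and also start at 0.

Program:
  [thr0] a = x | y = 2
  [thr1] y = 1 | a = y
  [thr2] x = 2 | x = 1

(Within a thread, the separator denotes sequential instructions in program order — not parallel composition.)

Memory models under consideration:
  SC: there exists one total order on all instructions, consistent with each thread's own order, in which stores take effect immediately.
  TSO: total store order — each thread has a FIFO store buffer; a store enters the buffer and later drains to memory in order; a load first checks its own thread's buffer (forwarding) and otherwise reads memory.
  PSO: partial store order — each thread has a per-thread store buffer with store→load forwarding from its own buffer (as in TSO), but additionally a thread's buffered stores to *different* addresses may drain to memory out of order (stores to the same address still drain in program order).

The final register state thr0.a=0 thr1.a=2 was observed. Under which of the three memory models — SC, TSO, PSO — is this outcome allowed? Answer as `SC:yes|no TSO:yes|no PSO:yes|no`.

SC:yes TSO:yes PSO:yes

outcome vector order: (thr0.a,thr1.a)
SC (6): (0,1) (0,2) (1,1) (1,2) (2,1) (2,2)
TSO (6): (0,1) (0,2) (1,1) (1,2) (2,1) (2,2)
PSO (6): (0,1) (0,2) (1,1) (1,2) (2,1) (2,2)
target (0,2) ∈ {SC,TSO,PSO}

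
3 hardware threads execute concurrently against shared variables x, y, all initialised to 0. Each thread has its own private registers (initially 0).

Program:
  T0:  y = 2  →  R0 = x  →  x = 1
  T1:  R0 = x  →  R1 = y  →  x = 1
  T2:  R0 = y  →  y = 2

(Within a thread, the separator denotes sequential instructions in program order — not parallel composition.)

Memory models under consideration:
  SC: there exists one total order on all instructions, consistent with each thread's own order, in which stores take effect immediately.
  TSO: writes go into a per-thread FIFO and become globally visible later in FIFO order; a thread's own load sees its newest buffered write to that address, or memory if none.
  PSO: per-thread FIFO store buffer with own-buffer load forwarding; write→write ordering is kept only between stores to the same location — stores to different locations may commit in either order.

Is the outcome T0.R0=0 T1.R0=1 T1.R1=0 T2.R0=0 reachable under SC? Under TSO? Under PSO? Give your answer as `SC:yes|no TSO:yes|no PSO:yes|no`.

SC:no TSO:no PSO:yes

outcome vector order: (T0.R0,T1.R0,T1.R1,T2.R0)
SC: 10 outcomes — {0/0/0/0; 0/0/0/2; 0/0/2/0; 0/0/2/2; 0/1/2/0; 0/1/2/2; 1/0/0/0; 1/0/0/2; 1/0/2/0; 1/0/2/2}
TSO: 10 outcomes — {0/0/0/0; 0/0/0/2; 0/0/2/0; 0/0/2/2; 0/1/2/0; 0/1/2/2; 1/0/0/0; 1/0/0/2; 1/0/2/0; 1/0/2/2}
PSO: 12 outcomes — {0/0/0/0; 0/0/0/2; 0/0/2/0; 0/0/2/2; 0/1/0/0; 0/1/0/2; 0/1/2/0; 0/1/2/2; 1/0/0/0; 1/0/0/2; 1/0/2/0; 1/0/2/2}
target 0/1/0/0 ∈ {PSO}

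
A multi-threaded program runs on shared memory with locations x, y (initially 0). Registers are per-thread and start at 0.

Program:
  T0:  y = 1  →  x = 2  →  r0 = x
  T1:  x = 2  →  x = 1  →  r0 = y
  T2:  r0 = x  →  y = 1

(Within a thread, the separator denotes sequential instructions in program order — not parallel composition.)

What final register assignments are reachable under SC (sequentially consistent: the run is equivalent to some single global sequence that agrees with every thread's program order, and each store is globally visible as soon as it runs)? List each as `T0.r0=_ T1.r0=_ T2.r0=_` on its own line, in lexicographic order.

T0.r0=1 T1.r0=1 T2.r0=0
T0.r0=1 T1.r0=1 T2.r0=1
T0.r0=1 T1.r0=1 T2.r0=2
T0.r0=2 T1.r0=0 T2.r0=0
T0.r0=2 T1.r0=0 T2.r0=1
T0.r0=2 T1.r0=0 T2.r0=2
T0.r0=2 T1.r0=1 T2.r0=0
T0.r0=2 T1.r0=1 T2.r0=1
T0.r0=2 T1.r0=1 T2.r0=2

outcome vector order: (T0.r0,T1.r0,T2.r0)
|SC outcomes| = 9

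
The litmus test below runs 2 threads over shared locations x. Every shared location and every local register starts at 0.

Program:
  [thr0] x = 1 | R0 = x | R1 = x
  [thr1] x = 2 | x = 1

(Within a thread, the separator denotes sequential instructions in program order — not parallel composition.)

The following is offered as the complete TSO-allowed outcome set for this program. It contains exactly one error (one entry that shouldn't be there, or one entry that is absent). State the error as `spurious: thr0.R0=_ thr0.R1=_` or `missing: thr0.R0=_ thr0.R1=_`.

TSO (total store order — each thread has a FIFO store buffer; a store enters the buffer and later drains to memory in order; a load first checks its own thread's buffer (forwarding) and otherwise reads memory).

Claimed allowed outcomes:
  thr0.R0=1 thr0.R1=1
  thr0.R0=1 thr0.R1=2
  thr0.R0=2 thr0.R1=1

missing: thr0.R0=2 thr0.R1=2

outcome vector order: (thr0.R0,thr0.R1)
TSO (4): 11 12 21 22
TSO∖claimed = {22}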